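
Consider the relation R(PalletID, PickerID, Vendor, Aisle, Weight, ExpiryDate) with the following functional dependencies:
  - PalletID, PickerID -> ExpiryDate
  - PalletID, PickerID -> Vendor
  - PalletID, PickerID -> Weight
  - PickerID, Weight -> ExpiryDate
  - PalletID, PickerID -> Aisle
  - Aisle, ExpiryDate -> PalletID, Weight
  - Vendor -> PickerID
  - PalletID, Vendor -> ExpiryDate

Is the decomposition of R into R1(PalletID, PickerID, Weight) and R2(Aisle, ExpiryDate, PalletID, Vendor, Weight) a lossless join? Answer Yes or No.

Common attributes: {PalletID, Weight}; their closure is {PalletID, Weight}.
R1 ⊄ {PalletID, Weight} and R2 ⊄ {PalletID, Weight}, so the split is lossy.

No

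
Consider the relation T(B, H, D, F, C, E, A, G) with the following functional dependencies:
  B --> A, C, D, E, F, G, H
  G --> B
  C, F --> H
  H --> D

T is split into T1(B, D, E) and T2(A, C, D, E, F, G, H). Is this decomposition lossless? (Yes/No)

No

The shared attributes are {D, E} and {D, E}⁺ = {D, E}.
T1 ⊄ {D, E} and T2 ⊄ {D, E}, so the split is lossy.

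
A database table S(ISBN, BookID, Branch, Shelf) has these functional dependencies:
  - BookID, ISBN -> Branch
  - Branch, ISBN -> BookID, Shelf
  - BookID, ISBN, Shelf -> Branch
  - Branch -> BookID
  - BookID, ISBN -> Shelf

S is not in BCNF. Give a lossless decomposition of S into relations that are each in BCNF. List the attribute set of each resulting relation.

Candidate keys of the original relation: {BookID, ISBN}, {Branch, ISBN}.
Within {BookID, Branch, ISBN, Shelf}: {Branch}⁺ ∩ {BookID, Branch, ISBN, Shelf} = {BookID, Branch}, not the whole set, so Branch -> BookID violates BCNF; decompose into {BookID, Branch} and {Branch, ISBN, Shelf}.
{BookID, Branch} is in BCNF.
{Branch, ISBN, Shelf} is in BCNF.

{BookID, Branch}; {Branch, ISBN, Shelf}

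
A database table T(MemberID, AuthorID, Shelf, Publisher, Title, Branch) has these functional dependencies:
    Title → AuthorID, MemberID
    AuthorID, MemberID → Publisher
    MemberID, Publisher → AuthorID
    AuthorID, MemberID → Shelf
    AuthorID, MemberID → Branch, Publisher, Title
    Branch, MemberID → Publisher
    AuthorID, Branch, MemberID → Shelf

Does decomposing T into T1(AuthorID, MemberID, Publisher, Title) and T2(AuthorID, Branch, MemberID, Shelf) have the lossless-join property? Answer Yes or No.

Yes

Common attributes: {AuthorID, MemberID}; their closure is {AuthorID, Branch, MemberID, Publisher, Shelf, Title}.
T1 is contained in that closure, so T1 ∩ T2 → T1 holds and the join is lossless.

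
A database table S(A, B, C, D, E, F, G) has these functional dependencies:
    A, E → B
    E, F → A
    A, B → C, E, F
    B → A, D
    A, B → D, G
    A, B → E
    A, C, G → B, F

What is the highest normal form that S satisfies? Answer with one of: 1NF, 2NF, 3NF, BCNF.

Candidate keys: {A, C, G}, {A, E}, {B}, {E, F}. Prime attributes: {A, B, C, E, F, G}.
Every FD has a superkey on the left, so the relation is in BCNF.

BCNF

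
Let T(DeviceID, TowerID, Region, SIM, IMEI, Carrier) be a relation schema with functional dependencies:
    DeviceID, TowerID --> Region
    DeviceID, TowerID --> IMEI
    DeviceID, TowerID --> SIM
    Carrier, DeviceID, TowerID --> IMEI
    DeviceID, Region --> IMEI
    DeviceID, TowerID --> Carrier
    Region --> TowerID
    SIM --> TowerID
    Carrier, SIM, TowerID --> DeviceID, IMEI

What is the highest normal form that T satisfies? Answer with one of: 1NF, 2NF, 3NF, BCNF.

Candidate keys: {Carrier, SIM}, {DeviceID, Region}, {DeviceID, SIM}, {DeviceID, TowerID}. Prime attributes: {Carrier, DeviceID, Region, SIM, TowerID}.
Region --> TowerID: {Region}⁺ = {Region, TowerID}, which is not all of the attributes, so the left side is not a superkey — BCNF is violated.
Since {TowerID} ⊆ prime attributes and every other non-superkey FD also has a prime right side, the schema is in 3NF.

3NF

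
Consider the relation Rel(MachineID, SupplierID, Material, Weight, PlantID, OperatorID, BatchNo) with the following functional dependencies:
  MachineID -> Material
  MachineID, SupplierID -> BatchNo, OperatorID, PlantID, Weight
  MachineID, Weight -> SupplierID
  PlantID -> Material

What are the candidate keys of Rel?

{MachineID} never appears on the right of any FD, so every key must include it.
{MachineID, SupplierID}⁺ = {BatchNo, MachineID, Material, OperatorID, PlantID, SupplierID, Weight}, which is every attribute, so {MachineID, SupplierID} is a candidate key.
{MachineID, Weight}⁺ = {BatchNo, MachineID, Material, OperatorID, PlantID, SupplierID, Weight}, which is every attribute, so {MachineID, Weight} is a candidate key.
No proper subset of any of these is a key, and no other minimal superkey exists.

{MachineID, SupplierID}, {MachineID, Weight}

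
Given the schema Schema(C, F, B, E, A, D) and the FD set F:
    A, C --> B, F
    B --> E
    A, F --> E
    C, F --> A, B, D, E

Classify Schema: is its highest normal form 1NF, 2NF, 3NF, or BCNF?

2NF

Candidate keys: {A, C}, {C, F}. Prime attributes: {A, C, F}.
B --> E breaks BCNF: {B}⁺ = {B, E}, so {B} is not a superkey.
B --> E determines the non-prime attribute {E} from a non-superkey — 3NF is violated.
Checking every proper subset of each key, none determines a non-prime attribute — 2NF is satisfied.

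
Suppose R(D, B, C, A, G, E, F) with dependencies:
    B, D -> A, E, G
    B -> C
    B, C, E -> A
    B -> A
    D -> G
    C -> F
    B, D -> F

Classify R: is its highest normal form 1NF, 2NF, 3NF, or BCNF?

1NF

Candidate key: {B, D}. Prime attributes: {B, D}.
B -> C: {B}⁺ = {A, B, C, F}, which is not all of the attributes, so the left side is not a superkey — BCNF is violated.
B -> C determines the non-prime attribute {C} from a non-superkey — 3NF is violated.
The proper key subset {B} of {B, D} determines non-prime {A, C, F}, so the relation is not even in 2NF.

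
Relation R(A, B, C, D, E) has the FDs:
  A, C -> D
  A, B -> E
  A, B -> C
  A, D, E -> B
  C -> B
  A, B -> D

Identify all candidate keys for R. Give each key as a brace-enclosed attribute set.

{A} never appears on the right of any FD, so every key must include it.
{A, B}⁺ = {A, B, C, D, E} — all of the relation — so {A, B} is a candidate key.
{A, C}⁺ = {A, B, C, D, E} — all of the relation — so {A, C} is a candidate key.
{A, D, E}⁺ = {A, B, C, D, E} — all of the relation — so {A, D, E} is a candidate key.
These are minimal and exhaustive — every other superkey contains one of them.

{A, B}, {A, C}, {A, D, E}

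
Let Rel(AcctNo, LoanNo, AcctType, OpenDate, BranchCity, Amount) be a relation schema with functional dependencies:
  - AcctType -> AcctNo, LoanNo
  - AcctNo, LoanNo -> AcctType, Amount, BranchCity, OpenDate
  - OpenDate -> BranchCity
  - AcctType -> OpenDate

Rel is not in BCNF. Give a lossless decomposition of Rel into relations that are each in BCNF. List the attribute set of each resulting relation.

Candidate keys of the original relation: {AcctNo, LoanNo}, {AcctType}.
Within {AcctNo, AcctType, Amount, BranchCity, LoanNo, OpenDate}: {OpenDate}⁺ ∩ {AcctNo, AcctType, Amount, BranchCity, LoanNo, OpenDate} = {BranchCity, OpenDate}, not the whole set, so OpenDate -> BranchCity violates BCNF; decompose into {BranchCity, OpenDate} and {AcctNo, AcctType, Amount, LoanNo, OpenDate}.
{BranchCity, OpenDate}: every determinant is a superkey — BCNF.
{AcctNo, AcctType, Amount, LoanNo, OpenDate}: every determinant is a superkey — BCNF.

{AcctNo, AcctType, Amount, LoanNo, OpenDate}; {BranchCity, OpenDate}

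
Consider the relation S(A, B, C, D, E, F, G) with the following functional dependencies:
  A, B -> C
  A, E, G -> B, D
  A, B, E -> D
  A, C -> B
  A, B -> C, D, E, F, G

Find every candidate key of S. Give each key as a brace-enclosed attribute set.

{A, B}, {A, C}, {A, E, G}

No FD produces {A}, so it must be in every candidate key.
Closure of {A, B} is {A, B, C, D, E, F, G}, the whole schema; {A, B} is a candidate key.
Closure of {A, C} is {A, B, C, D, E, F, G}, the whole schema; {A, C} is a candidate key.
Closure of {A, E, G} is {A, B, C, D, E, F, G}, the whole schema; {A, E, G} is a candidate key.
These are minimal and exhaustive — every other superkey contains one of them.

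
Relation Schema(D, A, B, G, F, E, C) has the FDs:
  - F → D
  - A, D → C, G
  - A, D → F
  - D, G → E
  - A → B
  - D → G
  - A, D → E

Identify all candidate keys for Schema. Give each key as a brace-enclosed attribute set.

No FD produces {A}, so it must be in every candidate key.
Closure of {A, D} is {A, B, C, D, E, F, G}, the whole schema; {A, D} is a candidate key.
Closure of {A, F} is {A, B, C, D, E, F, G}, the whole schema; {A, F} is a candidate key.
No proper subset of any of these is a key, and no other minimal superkey exists.

{A, D}, {A, F}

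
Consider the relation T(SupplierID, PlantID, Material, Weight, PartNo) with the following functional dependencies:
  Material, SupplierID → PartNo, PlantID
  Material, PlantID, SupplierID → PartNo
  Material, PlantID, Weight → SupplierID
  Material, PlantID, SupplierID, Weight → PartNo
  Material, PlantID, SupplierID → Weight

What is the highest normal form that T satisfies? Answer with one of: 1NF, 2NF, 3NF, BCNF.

BCNF

Candidate keys: {Material, PlantID, Weight}, {Material, SupplierID}. Prime attributes: {Material, PlantID, SupplierID, Weight}.
The left-hand side of every FD is a superkey, so BCNF is satisfied.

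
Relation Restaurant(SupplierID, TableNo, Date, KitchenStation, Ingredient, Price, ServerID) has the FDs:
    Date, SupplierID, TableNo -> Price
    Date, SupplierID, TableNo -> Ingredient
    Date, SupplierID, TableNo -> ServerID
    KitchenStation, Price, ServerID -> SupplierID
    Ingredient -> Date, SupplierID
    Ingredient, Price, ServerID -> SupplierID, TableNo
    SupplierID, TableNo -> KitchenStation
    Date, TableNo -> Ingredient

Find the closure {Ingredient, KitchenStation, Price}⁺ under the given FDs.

{Date, Ingredient, KitchenStation, Price, SupplierID}

Start with {Ingredient, KitchenStation, Price}.
Ingredient -> Date, SupplierID applies; add {Date, SupplierID} → now {Date, Ingredient, KitchenStation, Price, SupplierID}.
No further FD applies.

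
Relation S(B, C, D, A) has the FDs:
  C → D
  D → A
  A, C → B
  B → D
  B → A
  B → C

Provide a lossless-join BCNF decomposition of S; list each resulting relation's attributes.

Candidate keys of the original relation: {B}, {C}.
{A, B, C, D}: {D} determines {A, D} here but is not a superkey — split on D → A, giving {A, D} and {B, C, D}.
{A, D} has no BCNF violation.
{B, C, D} has no BCNF violation.

{A, D}; {B, C, D}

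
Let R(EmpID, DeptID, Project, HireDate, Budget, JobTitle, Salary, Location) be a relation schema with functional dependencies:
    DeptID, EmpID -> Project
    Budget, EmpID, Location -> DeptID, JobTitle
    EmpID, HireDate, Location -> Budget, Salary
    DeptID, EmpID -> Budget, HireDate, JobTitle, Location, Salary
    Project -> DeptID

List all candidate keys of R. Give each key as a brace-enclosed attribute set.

{Budget, EmpID, Location}, {DeptID, EmpID}, {EmpID, HireDate, Location}, {EmpID, Project}

{EmpID} never appears on the right of any FD, so every key must include it.
Closure of {DeptID, EmpID} is {Budget, DeptID, EmpID, HireDate, JobTitle, Location, Project, Salary}, the whole schema; {DeptID, EmpID} is a candidate key.
Closure of {EmpID, Project} is {Budget, DeptID, EmpID, HireDate, JobTitle, Location, Project, Salary}, the whole schema; {EmpID, Project} is a candidate key.
Closure of {Budget, EmpID, Location} is {Budget, DeptID, EmpID, HireDate, JobTitle, Location, Project, Salary}, the whole schema; {Budget, EmpID, Location} is a candidate key.
Closure of {EmpID, HireDate, Location} is {Budget, DeptID, EmpID, HireDate, JobTitle, Location, Project, Salary}, the whole schema; {EmpID, HireDate, Location} is a candidate key.
These are minimal and exhaustive — every other superkey contains one of them.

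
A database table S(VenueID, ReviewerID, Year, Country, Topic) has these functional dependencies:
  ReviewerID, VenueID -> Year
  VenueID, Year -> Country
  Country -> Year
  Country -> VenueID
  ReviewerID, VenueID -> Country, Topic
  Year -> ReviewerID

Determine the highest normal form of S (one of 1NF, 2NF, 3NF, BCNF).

3NF

Candidate keys: {Country}, {ReviewerID, VenueID}, {VenueID, Year}. Prime attributes: {Country, ReviewerID, VenueID, Year}.
Year -> ReviewerID: {Year}⁺ = {ReviewerID, Year}, which is not all of the attributes, so the left side is not a superkey — BCNF is violated.
Since {ReviewerID} ⊆ prime attributes and every other non-superkey FD also has a prime right side, the schema is in 3NF.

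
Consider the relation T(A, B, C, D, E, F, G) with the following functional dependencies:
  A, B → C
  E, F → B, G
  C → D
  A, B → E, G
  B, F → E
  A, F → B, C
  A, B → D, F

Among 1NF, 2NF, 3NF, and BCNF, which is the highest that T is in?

Candidate keys: {A, B}, {A, F}. Prime attributes: {A, B, F}.
For E, F → B, G we have {E, F}⁺ = {B, E, F, G}; {E, F} is not a superkey, so BCNF fails.
E, F → B, G determines the non-prime attribute {G} from a non-superkey — 3NF is violated.
Checking every proper subset of each key, none determines a non-prime attribute — 2NF is satisfied.

2NF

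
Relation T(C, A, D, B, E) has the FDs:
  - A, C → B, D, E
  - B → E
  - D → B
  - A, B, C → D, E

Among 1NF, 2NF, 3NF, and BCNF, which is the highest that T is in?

Candidate key: {A, C}. Prime attributes: {A, C}.
For B → E we have {B}⁺ = {B, E}; {B} is not a superkey, so BCNF fails.
B → E has non-prime {E} on the right and a non-superkey on the left, so 3NF fails.
Checking every proper subset of each key, none determines a non-prime attribute — 2NF is satisfied.

2NF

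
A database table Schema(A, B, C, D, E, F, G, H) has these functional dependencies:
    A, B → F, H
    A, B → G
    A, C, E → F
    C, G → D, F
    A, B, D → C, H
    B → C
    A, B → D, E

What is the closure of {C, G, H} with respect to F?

Start with {C, G, H}.
C, G → D, F applies; add {D, F} → now {C, D, F, G, H}.
No further FD applies.

{C, D, F, G, H}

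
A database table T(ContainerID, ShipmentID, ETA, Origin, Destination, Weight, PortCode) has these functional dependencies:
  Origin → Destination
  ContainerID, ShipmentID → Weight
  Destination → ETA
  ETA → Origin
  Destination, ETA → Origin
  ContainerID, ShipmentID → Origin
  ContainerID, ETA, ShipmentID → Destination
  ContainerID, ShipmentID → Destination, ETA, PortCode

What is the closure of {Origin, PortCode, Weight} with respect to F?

Start with {Origin, PortCode, Weight}.
Origin → Destination applies; add {Destination} → now {Destination, Origin, PortCode, Weight}.
Destination → ETA applies; add {ETA} → now {Destination, ETA, Origin, PortCode, Weight}.
No further FD applies.

{Destination, ETA, Origin, PortCode, Weight}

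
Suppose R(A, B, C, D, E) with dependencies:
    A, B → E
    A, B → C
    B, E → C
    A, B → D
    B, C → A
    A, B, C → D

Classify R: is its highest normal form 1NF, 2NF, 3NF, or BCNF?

BCNF

Candidate keys: {A, B}, {B, C}, {B, E}. Prime attributes: {A, B, C, E}.
The left-hand side of every FD is a superkey, so BCNF is satisfied.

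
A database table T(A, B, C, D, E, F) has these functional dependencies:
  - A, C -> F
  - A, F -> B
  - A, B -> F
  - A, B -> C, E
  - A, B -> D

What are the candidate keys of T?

{A, B}, {A, C}, {A, F}

Attributes never on any right-hand side: {A} — every candidate key must contain it.
{A, B}⁺ = {A, B, C, D, E, F} — all of the relation — so {A, B} is a candidate key.
{A, C}⁺ = {A, B, C, D, E, F} — all of the relation — so {A, C} is a candidate key.
{A, F}⁺ = {A, B, C, D, E, F} — all of the relation — so {A, F} is a candidate key.
These are minimal and exhaustive — every other superkey contains one of them.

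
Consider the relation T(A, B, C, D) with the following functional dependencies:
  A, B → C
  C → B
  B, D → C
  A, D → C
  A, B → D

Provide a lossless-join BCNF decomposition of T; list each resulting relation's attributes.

Candidate keys of the original relation: {A, B}, {A, C}, {A, D}.
{A, B, C, D}: {C} determines {B, C} here but is not a superkey — split on C → B, giving {B, C} and {A, C, D}.
{B, C}: every determinant is a superkey — BCNF.
{A, C, D}: every determinant is a superkey — BCNF.

{A, C, D}; {B, C}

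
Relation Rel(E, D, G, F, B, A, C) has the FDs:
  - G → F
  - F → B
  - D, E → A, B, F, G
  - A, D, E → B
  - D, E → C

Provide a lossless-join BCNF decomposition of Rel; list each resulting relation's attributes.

Candidate key of the original relation: {D, E}.
In {A, B, C, D, E, F, G}, {G} is not a superkey ({G}⁺ restricted to this set is {B, F, G}), so split on G → B, F into {B, F, G} and {A, C, D, E, G}.
In {B, F, G}, {F} is not a superkey ({F}⁺ restricted to this set is {B, F}), so split on F → B into {B, F} and {F, G}.
{B, F}: every determinant is a superkey — BCNF.
{F, G}: every determinant is a superkey — BCNF.
{A, C, D, E, G}: every determinant is a superkey — BCNF.

{A, C, D, E, G}; {B, F}; {F, G}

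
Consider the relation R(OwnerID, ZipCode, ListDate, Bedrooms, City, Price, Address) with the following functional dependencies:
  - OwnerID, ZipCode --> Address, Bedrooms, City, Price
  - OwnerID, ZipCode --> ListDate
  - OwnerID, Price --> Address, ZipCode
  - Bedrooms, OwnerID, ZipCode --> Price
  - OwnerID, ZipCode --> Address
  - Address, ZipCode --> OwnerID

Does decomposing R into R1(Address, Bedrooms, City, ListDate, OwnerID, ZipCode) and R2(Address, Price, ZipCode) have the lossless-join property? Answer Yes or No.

R1 ∩ R2 = {Address, ZipCode}; its closure under F is {Address, Bedrooms, City, ListDate, OwnerID, Price, ZipCode}.
This includes all of R1, so the common attributes are a superkey of R1 — the join is lossless.

Yes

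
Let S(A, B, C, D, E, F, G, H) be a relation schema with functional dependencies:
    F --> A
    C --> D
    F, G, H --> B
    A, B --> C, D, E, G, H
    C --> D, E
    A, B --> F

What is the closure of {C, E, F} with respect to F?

Start with {C, E, F}.
F --> A applies; add {A} → now {A, C, E, F}.
C --> D applies; add {D} → now {A, C, D, E, F}.
No further FD applies.

{A, C, D, E, F}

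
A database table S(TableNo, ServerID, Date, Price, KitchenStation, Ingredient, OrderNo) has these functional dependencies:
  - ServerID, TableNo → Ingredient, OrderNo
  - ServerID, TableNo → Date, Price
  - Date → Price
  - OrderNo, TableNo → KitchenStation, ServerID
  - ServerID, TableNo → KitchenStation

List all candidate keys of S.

Attributes never on any right-hand side: {TableNo} — every candidate key must contain it.
{OrderNo, TableNo}⁺ = {Date, Ingredient, KitchenStation, OrderNo, Price, ServerID, TableNo} — all of the relation — so {OrderNo, TableNo} is a candidate key.
{ServerID, TableNo}⁺ = {Date, Ingredient, KitchenStation, OrderNo, Price, ServerID, TableNo} — all of the relation — so {ServerID, TableNo} is a candidate key.
These are minimal and exhaustive — every other superkey contains one of them.

{OrderNo, TableNo}, {ServerID, TableNo}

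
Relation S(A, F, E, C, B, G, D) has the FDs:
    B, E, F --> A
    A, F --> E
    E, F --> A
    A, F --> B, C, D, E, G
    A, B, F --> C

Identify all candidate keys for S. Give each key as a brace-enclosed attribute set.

Attributes never on any right-hand side: {F} — every candidate key must contain it.
Closure of {A, F} is {A, B, C, D, E, F, G}, the whole schema; {A, F} is a candidate key.
Closure of {E, F} is {A, B, C, D, E, F, G}, the whole schema; {E, F} is a candidate key.
These are minimal and exhaustive — every other superkey contains one of them.

{A, F}, {E, F}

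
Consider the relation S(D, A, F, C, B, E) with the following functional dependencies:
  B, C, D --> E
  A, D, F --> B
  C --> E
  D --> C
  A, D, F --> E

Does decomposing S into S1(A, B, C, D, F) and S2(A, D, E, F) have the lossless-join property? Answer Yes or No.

Yes

The shared attributes are {A, D, F} and {A, D, F}⁺ = {A, B, C, D, E, F}.
Since S1 ⊆ {A, B, C, D, E, F}, the intersection is a superkey of S1; the decomposition is lossless.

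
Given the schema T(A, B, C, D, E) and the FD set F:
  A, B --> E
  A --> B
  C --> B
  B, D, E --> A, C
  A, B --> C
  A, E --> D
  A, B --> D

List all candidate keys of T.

{A}⁺ = {A, B, C, D, E} — all of the relation — so {A} is a candidate key.
{B, D, E}⁺ = {A, B, C, D, E} — all of the relation — so {B, D, E} is a candidate key.
{C, D, E}⁺ = {A, B, C, D, E} — all of the relation — so {C, D, E} is a candidate key.
These are minimal and exhaustive — every other superkey contains one of them.

{A}, {B, D, E}, {C, D, E}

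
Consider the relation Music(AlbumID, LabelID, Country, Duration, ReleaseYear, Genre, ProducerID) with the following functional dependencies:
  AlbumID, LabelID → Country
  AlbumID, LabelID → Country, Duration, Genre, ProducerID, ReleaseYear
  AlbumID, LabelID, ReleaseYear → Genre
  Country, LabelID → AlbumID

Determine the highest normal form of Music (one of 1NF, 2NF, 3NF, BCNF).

Candidate keys: {AlbumID, LabelID}, {Country, LabelID}. Prime attributes: {AlbumID, Country, LabelID}.
Every FD has a superkey on the left, so the relation is in BCNF.

BCNF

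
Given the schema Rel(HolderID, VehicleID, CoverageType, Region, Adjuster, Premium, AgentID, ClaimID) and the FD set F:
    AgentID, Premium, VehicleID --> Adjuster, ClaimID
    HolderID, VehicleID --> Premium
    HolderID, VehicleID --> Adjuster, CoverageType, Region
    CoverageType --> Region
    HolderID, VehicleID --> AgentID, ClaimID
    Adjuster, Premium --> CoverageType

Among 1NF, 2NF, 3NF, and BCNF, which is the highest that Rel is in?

2NF

Candidate key: {HolderID, VehicleID}. Prime attributes: {HolderID, VehicleID}.
For AgentID, Premium, VehicleID --> Adjuster, ClaimID we have {AgentID, Premium, VehicleID}⁺ = {Adjuster, AgentID, ClaimID, CoverageType, Premium, Region, VehicleID}; {AgentID, Premium, VehicleID} is not a superkey, so BCNF fails.
AgentID, Premium, VehicleID --> Adjuster, ClaimID determines the non-prime attributes {Adjuster, ClaimID} from a non-superkey — 3NF is violated.
No proper subset of a key has a non-prime attribute in its closure, so there is no partial dependency; 2NF holds.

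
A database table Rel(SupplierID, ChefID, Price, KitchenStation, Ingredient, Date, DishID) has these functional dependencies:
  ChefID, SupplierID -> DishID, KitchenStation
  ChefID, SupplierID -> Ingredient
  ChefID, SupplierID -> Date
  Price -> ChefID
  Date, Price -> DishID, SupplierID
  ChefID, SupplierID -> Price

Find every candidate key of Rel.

{ChefID, SupplierID}, {Date, Price}, {Price, SupplierID}

{ChefID, SupplierID} is a candidate key since {ChefID, SupplierID}⁺ = {ChefID, Date, DishID, Ingredient, KitchenStation, Price, SupplierID} covers every attribute.
{Date, Price} is a candidate key since {Date, Price}⁺ = {ChefID, Date, DishID, Ingredient, KitchenStation, Price, SupplierID} covers every attribute.
{Price, SupplierID} is a candidate key since {Price, SupplierID}⁺ = {ChefID, Date, DishID, Ingredient, KitchenStation, Price, SupplierID} covers every attribute.
Any other superkey properly contains one of these, so there are no further candidate keys.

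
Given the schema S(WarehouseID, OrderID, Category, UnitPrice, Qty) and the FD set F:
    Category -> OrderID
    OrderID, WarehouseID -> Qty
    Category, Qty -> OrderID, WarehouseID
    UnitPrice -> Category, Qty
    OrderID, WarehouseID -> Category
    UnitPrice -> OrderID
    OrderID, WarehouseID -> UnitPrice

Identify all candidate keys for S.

{Category, Qty}, {Category, WarehouseID}, {OrderID, WarehouseID}, {UnitPrice}

{UnitPrice} is a candidate key since {UnitPrice}⁺ = {Category, OrderID, Qty, UnitPrice, WarehouseID} covers every attribute.
{Category, Qty} is a candidate key since {Category, Qty}⁺ = {Category, OrderID, Qty, UnitPrice, WarehouseID} covers every attribute.
{Category, WarehouseID} is a candidate key since {Category, WarehouseID}⁺ = {Category, OrderID, Qty, UnitPrice, WarehouseID} covers every attribute.
{OrderID, WarehouseID} is a candidate key since {OrderID, WarehouseID}⁺ = {Category, OrderID, Qty, UnitPrice, WarehouseID} covers every attribute.
Any other superkey properly contains one of these, so there are no further candidate keys.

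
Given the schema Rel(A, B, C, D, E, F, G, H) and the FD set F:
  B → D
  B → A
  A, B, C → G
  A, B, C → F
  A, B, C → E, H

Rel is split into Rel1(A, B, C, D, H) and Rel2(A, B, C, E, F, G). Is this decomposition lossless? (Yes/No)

Common attributes: {A, B, C}; their closure is {A, B, C, D, E, F, G, H}.
Since Rel1 ⊆ {A, B, C, D, E, F, G, H}, the intersection is a superkey of Rel1; the decomposition is lossless.

Yes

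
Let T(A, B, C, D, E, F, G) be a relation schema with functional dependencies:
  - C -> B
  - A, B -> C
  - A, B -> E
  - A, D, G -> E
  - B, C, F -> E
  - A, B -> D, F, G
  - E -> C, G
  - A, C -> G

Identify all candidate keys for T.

Attributes never on any right-hand side: {A} — every candidate key must contain it.
Closure of {A, B} is {A, B, C, D, E, F, G}, the whole schema; {A, B} is a candidate key.
Closure of {A, C} is {A, B, C, D, E, F, G}, the whole schema; {A, C} is a candidate key.
Closure of {A, E} is {A, B, C, D, E, F, G}, the whole schema; {A, E} is a candidate key.
Closure of {A, D, G} is {A, B, C, D, E, F, G}, the whole schema; {A, D, G} is a candidate key.
Any other superkey properly contains one of these, so there are no further candidate keys.

{A, B}, {A, C}, {A, D, G}, {A, E}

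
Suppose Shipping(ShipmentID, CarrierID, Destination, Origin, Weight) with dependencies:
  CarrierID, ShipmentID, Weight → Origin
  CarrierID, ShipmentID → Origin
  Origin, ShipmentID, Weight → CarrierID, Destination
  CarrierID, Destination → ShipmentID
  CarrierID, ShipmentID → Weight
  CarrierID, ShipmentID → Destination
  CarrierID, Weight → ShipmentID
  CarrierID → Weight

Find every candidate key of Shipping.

{CarrierID}, {Origin, ShipmentID, Weight}

Closure of {CarrierID} is {CarrierID, Destination, Origin, ShipmentID, Weight}, the whole schema; {CarrierID} is a candidate key.
Closure of {Origin, ShipmentID, Weight} is {CarrierID, Destination, Origin, ShipmentID, Weight}, the whole schema; {Origin, ShipmentID, Weight} is a candidate key.
These are minimal and exhaustive — every other superkey contains one of them.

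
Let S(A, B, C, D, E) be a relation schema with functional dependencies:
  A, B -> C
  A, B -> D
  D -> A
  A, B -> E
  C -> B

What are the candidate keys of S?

{A, B}, {A, C}, {B, D}, {C, D}

{A, B} is a candidate key since {A, B}⁺ = {A, B, C, D, E} covers every attribute.
{A, C} is a candidate key since {A, C}⁺ = {A, B, C, D, E} covers every attribute.
{B, D} is a candidate key since {B, D}⁺ = {A, B, C, D, E} covers every attribute.
{C, D} is a candidate key since {C, D}⁺ = {A, B, C, D, E} covers every attribute.
These are minimal and exhaustive — every other superkey contains one of them.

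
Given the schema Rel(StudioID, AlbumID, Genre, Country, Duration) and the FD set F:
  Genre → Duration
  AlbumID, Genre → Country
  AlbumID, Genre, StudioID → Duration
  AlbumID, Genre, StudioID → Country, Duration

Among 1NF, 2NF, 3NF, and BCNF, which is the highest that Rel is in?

Candidate key: {AlbumID, Genre, StudioID}. Prime attributes: {AlbumID, Genre, StudioID}.
Genre → Duration: {Genre}⁺ = {Duration, Genre}, which is not all of the attributes, so the left side is not a superkey — BCNF is violated.
Genre → Duration has non-prime {Duration} on the right and a non-superkey on the left, so 3NF fails.
Since {Genre} ⊂ {AlbumID, Genre, StudioID} and {Genre}⁺ ⊇ {Duration} with {Duration} non-prime, there is a partial dependency; 2NF fails.

1NF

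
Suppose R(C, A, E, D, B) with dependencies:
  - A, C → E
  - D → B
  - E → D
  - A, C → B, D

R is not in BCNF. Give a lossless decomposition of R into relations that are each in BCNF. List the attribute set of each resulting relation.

{A, C, E}; {B, D}; {D, E}

Candidate key of the original relation: {A, C}.
In {A, B, C, D, E}, {D} is not a superkey ({D}⁺ restricted to this set is {B, D}), so split on D → B into {B, D} and {A, C, D, E}.
{B, D} is in BCNF.
In {A, C, D, E}, {E} is not a superkey ({E}⁺ restricted to this set is {D, E}), so split on E → D into {D, E} and {A, C, E}.
{D, E} is in BCNF.
{A, C, E} is in BCNF.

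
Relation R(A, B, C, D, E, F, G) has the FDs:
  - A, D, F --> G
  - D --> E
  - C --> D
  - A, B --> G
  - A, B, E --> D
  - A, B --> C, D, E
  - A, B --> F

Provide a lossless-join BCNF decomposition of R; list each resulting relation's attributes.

{A, B, C, F}; {A, D, F, G}; {C, D}; {D, E}

Candidate key of the original relation: {A, B}.
{A, B, C, D, E, F, G}: {A, D, F} determines {A, D, E, F, G} here but is not a superkey — split on A, D, F --> E, G, giving {A, D, E, F, G} and {A, B, C, D, F}.
{A, D, E, F, G}: {D} determines {D, E} here but is not a superkey — split on D --> E, giving {D, E} and {A, D, F, G}.
{D, E} is in BCNF.
{A, D, F, G} is in BCNF.
{A, B, C, D, F}: {C} determines {C, D} here but is not a superkey — split on C --> D, giving {C, D} and {A, B, C, F}.
{C, D} is in BCNF.
{A, B, C, F} is in BCNF.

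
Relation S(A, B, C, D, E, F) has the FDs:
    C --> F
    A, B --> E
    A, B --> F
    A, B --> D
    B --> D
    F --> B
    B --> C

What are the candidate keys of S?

No FD produces {A}, so it must be in every candidate key.
{A, B} is a candidate key since {A, B}⁺ = {A, B, C, D, E, F} covers every attribute.
{A, C} is a candidate key since {A, C}⁺ = {A, B, C, D, E, F} covers every attribute.
{A, F} is a candidate key since {A, F}⁺ = {A, B, C, D, E, F} covers every attribute.
These are minimal and exhaustive — every other superkey contains one of them.

{A, B}, {A, C}, {A, F}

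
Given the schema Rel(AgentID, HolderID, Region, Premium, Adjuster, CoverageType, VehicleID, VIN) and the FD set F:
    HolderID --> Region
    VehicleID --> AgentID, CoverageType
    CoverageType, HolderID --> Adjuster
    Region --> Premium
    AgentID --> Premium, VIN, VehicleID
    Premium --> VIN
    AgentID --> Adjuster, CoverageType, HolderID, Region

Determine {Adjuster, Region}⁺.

{Adjuster, Premium, Region, VIN}

Start with {Adjuster, Region}.
Region --> Premium applies; add {Premium} → now {Adjuster, Premium, Region}.
Premium --> VIN applies; add {VIN} → now {Adjuster, Premium, Region, VIN}.
No further FD applies.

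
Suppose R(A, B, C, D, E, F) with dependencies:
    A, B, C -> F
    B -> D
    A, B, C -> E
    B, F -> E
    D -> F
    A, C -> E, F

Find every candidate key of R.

No FD produces {A, B, C}, so they must be in every candidate key.
{A, B, C}⁺ = {A, B, C, D, E, F}, which is every attribute, so {A, B, C} is a candidate key.
No other minimal set has full closure, so this is the only candidate key.

{A, B, C}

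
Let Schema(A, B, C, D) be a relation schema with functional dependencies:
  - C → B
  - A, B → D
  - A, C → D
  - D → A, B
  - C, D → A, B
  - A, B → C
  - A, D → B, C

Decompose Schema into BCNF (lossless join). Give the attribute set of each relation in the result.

{A, C, D}; {B, C}

Candidate keys of the original relation: {A, B}, {A, C}, {D}.
In {A, B, C, D}, {C} is not a superkey ({C}⁺ restricted to this set is {B, C}), so split on C → B into {B, C} and {A, C, D}.
{B, C}: every determinant is a superkey — BCNF.
{A, C, D}: every determinant is a superkey — BCNF.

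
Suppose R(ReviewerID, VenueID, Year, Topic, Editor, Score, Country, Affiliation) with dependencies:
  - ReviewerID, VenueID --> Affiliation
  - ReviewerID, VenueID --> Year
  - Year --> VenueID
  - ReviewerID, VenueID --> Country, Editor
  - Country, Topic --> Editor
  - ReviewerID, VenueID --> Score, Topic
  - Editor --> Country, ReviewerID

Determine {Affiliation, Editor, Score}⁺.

{Affiliation, Country, Editor, ReviewerID, Score}

Start with {Affiliation, Editor, Score}.
Editor --> Country, ReviewerID applies; add {Country, ReviewerID} → now {Affiliation, Country, Editor, ReviewerID, Score}.
No further FD applies.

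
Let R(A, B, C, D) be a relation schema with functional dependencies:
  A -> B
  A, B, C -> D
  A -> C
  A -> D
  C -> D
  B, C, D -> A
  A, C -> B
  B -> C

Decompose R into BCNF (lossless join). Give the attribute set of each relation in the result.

{A, B, C}; {C, D}

Candidate keys of the original relation: {A}, {B}.
{A, B, C, D}: {C} determines {C, D} here but is not a superkey — split on C -> D, giving {C, D} and {A, B, C}.
{C, D}: every determinant is a superkey — BCNF.
{A, B, C}: every determinant is a superkey — BCNF.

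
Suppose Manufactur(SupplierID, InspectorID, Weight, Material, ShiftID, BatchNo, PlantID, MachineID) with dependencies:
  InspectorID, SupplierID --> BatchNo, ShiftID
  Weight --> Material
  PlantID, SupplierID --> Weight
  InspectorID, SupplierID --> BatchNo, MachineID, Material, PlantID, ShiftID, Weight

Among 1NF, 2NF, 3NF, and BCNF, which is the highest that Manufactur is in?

2NF

Candidate key: {InspectorID, SupplierID}. Prime attributes: {InspectorID, SupplierID}.
Weight --> Material: {Weight}⁺ = {Material, Weight}, which is not all of the attributes, so the left side is not a superkey — BCNF is violated.
Because {Material} is non-prime and the left side of Weight --> Material is not a superkey, the relation is not in 3NF.
Checking every proper subset of each key, none determines a non-prime attribute — 2NF is satisfied.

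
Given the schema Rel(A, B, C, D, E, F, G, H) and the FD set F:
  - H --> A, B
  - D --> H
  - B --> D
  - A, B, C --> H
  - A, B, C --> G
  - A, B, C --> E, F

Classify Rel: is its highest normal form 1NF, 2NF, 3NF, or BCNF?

1NF

Candidate keys: {B, C}, {C, D}, {C, H}. Prime attributes: {B, C, D, H}.
H --> A, B breaks BCNF: {H}⁺ = {A, B, D, H}, so {H} is not a superkey.
Because {A} is non-prime and the left side of H --> A, B is not a superkey, the relation is not in 3NF.
The proper key subset {B} of {B, C} determines non-prime {A}, so the relation is not even in 2NF.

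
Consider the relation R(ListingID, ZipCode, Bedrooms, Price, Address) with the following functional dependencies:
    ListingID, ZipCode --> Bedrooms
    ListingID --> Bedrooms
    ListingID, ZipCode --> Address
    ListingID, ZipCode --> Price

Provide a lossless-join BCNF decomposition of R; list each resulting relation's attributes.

Candidate key of the original relation: {ListingID, ZipCode}.
{Address, Bedrooms, ListingID, Price, ZipCode}: {ListingID} determines {Bedrooms, ListingID} here but is not a superkey — split on ListingID --> Bedrooms, giving {Bedrooms, ListingID} and {Address, ListingID, Price, ZipCode}.
{Bedrooms, ListingID} is in BCNF.
{Address, ListingID, Price, ZipCode} is in BCNF.

{Address, ListingID, Price, ZipCode}; {Bedrooms, ListingID}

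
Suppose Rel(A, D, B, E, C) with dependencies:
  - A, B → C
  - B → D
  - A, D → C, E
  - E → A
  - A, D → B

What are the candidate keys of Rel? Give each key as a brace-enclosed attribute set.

{A, B}, {A, D}, {B, E}, {D, E}

{A, B}⁺ = {A, B, C, D, E}, which is every attribute, so {A, B} is a candidate key.
{A, D}⁺ = {A, B, C, D, E}, which is every attribute, so {A, D} is a candidate key.
{B, E}⁺ = {A, B, C, D, E}, which is every attribute, so {B, E} is a candidate key.
{D, E}⁺ = {A, B, C, D, E}, which is every attribute, so {D, E} is a candidate key.
These are minimal and exhaustive — every other superkey contains one of them.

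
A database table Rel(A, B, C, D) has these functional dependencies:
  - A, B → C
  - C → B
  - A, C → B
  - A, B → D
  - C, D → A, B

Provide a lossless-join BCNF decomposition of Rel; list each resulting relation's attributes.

Candidate keys of the original relation: {A, B}, {A, C}, {C, D}.
{A, B, C, D}: {C} determines {B, C} here but is not a superkey — split on C → B, giving {B, C} and {A, C, D}.
{B, C}: every determinant is a superkey — BCNF.
{A, C, D}: every determinant is a superkey — BCNF.

{A, C, D}; {B, C}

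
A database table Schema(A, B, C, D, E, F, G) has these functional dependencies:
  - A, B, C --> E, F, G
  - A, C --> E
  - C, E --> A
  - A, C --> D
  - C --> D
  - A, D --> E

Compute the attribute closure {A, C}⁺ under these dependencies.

Start with {A, C}.
A, C --> E applies; add {E} → now {A, C, E}.
A, C --> D applies; add {D} → now {A, C, D, E}.
No further FD applies.

{A, C, D, E}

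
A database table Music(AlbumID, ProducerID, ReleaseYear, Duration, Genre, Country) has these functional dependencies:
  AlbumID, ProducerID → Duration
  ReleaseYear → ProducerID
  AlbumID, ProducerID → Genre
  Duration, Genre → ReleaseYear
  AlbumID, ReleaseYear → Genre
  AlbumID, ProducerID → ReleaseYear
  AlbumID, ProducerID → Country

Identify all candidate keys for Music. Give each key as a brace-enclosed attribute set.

{AlbumID, Duration, Genre}, {AlbumID, ProducerID}, {AlbumID, ReleaseYear}

No FD produces {AlbumID}, so it must be in every candidate key.
{AlbumID, ProducerID}⁺ = {AlbumID, Country, Duration, Genre, ProducerID, ReleaseYear} — all of the relation — so {AlbumID, ProducerID} is a candidate key.
{AlbumID, ReleaseYear}⁺ = {AlbumID, Country, Duration, Genre, ProducerID, ReleaseYear} — all of the relation — so {AlbumID, ReleaseYear} is a candidate key.
{AlbumID, Duration, Genre}⁺ = {AlbumID, Country, Duration, Genre, ProducerID, ReleaseYear} — all of the relation — so {AlbumID, Duration, Genre} is a candidate key.
No proper subset of any of these is a key, and no other minimal superkey exists.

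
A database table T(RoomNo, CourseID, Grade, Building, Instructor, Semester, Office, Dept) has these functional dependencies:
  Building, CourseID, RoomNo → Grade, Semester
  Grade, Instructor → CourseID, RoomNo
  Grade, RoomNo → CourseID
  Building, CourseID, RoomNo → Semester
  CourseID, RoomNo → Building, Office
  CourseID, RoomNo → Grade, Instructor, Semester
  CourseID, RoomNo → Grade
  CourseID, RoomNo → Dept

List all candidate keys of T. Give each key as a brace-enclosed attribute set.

{CourseID, RoomNo}, {Grade, Instructor}, {Grade, RoomNo}

Closure of {CourseID, RoomNo} is {Building, CourseID, Dept, Grade, Instructor, Office, RoomNo, Semester}, the whole schema; {CourseID, RoomNo} is a candidate key.
Closure of {Grade, Instructor} is {Building, CourseID, Dept, Grade, Instructor, Office, RoomNo, Semester}, the whole schema; {Grade, Instructor} is a candidate key.
Closure of {Grade, RoomNo} is {Building, CourseID, Dept, Grade, Instructor, Office, RoomNo, Semester}, the whole schema; {Grade, RoomNo} is a candidate key.
Any other superkey properly contains one of these, so there are no further candidate keys.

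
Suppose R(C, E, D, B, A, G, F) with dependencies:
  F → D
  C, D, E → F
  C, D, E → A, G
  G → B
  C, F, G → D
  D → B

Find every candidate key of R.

No FD produces {C, E}, so they must be in every candidate key.
Closure of {C, D, E} is {A, B, C, D, E, F, G}, the whole schema; {C, D, E} is a candidate key.
Closure of {C, E, F} is {A, B, C, D, E, F, G}, the whole schema; {C, E, F} is a candidate key.
Any other superkey properly contains one of these, so there are no further candidate keys.

{C, D, E}, {C, E, F}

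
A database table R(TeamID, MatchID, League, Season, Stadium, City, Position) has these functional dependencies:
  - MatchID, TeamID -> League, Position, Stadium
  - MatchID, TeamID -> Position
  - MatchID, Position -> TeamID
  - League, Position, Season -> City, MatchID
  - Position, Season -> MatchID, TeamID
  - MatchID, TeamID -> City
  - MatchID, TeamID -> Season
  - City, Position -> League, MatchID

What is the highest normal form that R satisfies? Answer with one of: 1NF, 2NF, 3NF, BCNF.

BCNF

Candidate keys: {City, Position}, {MatchID, Position}, {MatchID, TeamID}, {Position, Season}. Prime attributes: {City, MatchID, Position, Season, TeamID}.
The left-hand side of every FD is a superkey, so BCNF is satisfied.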